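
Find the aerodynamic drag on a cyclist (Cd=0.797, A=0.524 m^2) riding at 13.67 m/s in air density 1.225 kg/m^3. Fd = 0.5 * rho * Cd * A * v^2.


Fd = 0.5 * 1.225 * 0.797 * 0.524 * 13.67^2
= 0.5 * 1.225 * 0.797 * 0.524 * 186.8689
= 47.801 N

47.801 N


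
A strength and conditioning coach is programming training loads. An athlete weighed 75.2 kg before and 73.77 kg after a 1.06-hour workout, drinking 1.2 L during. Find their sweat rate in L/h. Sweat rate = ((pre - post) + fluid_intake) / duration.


Body mass change = 1.43 kg
Total sweat loss = 1.43 + 1.2 = 2.63 L
Rate = 2.63 / 1.06 = 2.481 L/h

2.481 L/h


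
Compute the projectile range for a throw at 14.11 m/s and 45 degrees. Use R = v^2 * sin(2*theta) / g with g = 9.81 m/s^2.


Two times the angle = 90 degrees
sin(90) = 1.0
R = 199.0921 * 1.0 / 9.81 = 20.295 m

20.295 m


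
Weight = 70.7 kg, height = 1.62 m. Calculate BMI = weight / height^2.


height^2 = 1.62^2 = 2.6244
BMI = 70.7 / 2.6244 = 26.94 kg/m^2

26.94 kg/m^2


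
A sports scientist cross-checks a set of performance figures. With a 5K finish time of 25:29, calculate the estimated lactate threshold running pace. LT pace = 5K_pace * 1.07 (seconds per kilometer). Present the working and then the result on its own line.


Race duration = 1529 s for 5 km
Average pace = 1529 / 5 = 305.8 s/km
LT pace = 305.8 * 1.07
= 327.21 s/km

327.21 s/km


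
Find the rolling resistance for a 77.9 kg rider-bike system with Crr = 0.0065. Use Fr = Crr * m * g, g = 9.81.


m * g = 77.9 * 9.81 = 764.199 N
Fr = 0.0065 * 764.199 = 4.967 N

4.967 N


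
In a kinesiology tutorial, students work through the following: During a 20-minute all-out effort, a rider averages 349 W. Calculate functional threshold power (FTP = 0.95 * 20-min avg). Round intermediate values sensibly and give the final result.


FTP = 0.95 * 349
= 331.55 W

331.55 W


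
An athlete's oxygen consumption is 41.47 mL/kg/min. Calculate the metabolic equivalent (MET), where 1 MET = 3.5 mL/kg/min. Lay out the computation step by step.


MET = VO2 / 3.5
= 41.47 / 3.5
= 11.85 METs

11.85 METs


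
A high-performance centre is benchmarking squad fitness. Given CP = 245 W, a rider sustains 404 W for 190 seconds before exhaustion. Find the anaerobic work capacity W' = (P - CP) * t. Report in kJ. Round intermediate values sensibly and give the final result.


Excess power = 404 - 245 = 159 W
Work above CP = 159 * 190 = 30210 J
W' = 30.21 kJ

30.21 kJ


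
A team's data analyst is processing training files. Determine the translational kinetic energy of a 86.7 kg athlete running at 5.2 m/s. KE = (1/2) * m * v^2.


KE = 0.5 * m * v^2
= 0.5 * 86.7 * 5.2^2
= 0.5 * 86.7 * 27.04
= 1172.18 J

1172.18 J


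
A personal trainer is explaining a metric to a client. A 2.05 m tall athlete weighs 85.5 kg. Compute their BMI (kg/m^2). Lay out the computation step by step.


height^2 = 4.2025 m^2
BMI = 85.5 / 4.2025 = 20.35 kg/m^2

20.35 kg/m^2


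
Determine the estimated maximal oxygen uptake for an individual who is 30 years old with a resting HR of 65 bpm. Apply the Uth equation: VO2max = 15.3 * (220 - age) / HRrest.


HRmax = 220 - 30 = 190
VO2max = 15.3 * (190 / 65)
= 15.3 * 2.9231
= 44.72 mL/kg/min

44.72 mL/kg/min


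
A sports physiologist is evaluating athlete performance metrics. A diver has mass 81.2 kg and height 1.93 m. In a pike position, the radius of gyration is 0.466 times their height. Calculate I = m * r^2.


r = 0.466 * 1.93 = 0.89938 m
I = m * r^2 = 81.2 * 0.808884 = 65.681 kg*m^2

65.681 kg*m^2


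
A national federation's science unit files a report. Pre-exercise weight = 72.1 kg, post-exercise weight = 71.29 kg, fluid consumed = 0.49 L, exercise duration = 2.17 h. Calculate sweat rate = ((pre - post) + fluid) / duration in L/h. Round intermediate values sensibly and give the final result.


Weight loss = 72.1 - 71.29 = 0.81 kg (approx L)
Total sweat = 0.81 + 0.49 = 1.3 L
Sweat rate = 1.3 / 2.17 = 0.599 L/h

0.599 L/h


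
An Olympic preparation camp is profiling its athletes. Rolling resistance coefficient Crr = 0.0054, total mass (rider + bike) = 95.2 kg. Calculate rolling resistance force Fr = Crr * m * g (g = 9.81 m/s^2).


Fr = Crr * m * g
= 0.0054 * 95.2 * 9.81
= 5.043 N

5.043 N


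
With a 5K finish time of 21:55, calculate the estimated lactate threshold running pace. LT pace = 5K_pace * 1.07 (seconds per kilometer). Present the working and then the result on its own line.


Race duration = 1315 s for 5 km
Average pace = 1315 / 5 = 263.0 s/km
LT pace = 263.0 * 1.07
= 281.41 s/km

281.41 s/km


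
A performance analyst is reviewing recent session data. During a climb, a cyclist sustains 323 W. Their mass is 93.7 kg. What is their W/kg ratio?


Power-to-weight = 323 W / 93.7 kg
= 3.447 W/kg

3.447 W/kg


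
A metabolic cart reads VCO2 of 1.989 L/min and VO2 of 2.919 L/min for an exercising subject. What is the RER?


RER = VCO2 / VO2 = 1.989 / 2.919 = 0.6814

0.6814


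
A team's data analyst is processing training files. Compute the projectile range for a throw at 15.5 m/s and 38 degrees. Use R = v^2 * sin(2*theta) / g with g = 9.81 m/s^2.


Two times the angle = 76 degrees
sin(76) = 0.970296
R = 240.25 * 0.970296 / 9.81 = 23.763 m

23.763 m


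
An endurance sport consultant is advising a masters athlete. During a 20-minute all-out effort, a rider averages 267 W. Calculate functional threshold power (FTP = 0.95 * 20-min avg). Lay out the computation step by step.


FTP = 0.95 * 267
= 253.65 W

253.65 W


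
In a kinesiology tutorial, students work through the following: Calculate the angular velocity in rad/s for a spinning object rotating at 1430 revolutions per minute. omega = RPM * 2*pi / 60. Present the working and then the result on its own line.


omega = RPM * 2*pi / 60
= 1430 * 6.28318531 / 60
= 149.749 rad/s

149.749 rad/s


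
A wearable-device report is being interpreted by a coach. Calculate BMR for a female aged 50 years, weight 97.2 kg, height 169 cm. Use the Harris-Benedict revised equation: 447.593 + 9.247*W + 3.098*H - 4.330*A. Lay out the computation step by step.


Substituting values:
W term = 9.247 * 97.2 = 898.8084
H term = 3.098 * 169 = 523.562
A term = 4.330 * 50 = 216.5
BMR = 1653.46 kcal/day

1653.46 kcal/day


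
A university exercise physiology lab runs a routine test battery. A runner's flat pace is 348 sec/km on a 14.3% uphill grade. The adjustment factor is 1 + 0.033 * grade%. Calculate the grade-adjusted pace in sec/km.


Factor = 1 + 0.033 * 14.3 = 1.4719
Adjusted pace = 348 * 1.4719
= 512.22 sec/km

512.22 s/km


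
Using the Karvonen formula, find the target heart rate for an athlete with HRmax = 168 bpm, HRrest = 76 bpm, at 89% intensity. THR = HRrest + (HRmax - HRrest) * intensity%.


HRR = 168 - 76 = 92
THR = 76 + 92 * 0.89
= 76 + 81.88
= 157.88 bpm

157.88 bpm


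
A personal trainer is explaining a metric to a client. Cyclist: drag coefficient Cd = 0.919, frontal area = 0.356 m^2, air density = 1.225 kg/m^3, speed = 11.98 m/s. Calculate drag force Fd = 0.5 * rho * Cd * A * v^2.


v^2 = 11.98^2 = 143.5204
Fd = 0.5 * 1.225 * 0.919 * 0.356 * 143.5204
= 28.76 N

28.76 N


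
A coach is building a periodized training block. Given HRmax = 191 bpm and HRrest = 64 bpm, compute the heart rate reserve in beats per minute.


Heart rate reserve = maximum HR minus resting HR
HRR = 191 - 64 = 127 bpm

127 bpm


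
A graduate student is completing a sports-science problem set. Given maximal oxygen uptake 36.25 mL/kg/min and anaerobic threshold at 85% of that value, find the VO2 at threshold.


Percentage as decimal = 0.85
VO2 at AT = 36.25 * 0.85 = 30.81 mL/kg/min

30.81 mL/kg/min


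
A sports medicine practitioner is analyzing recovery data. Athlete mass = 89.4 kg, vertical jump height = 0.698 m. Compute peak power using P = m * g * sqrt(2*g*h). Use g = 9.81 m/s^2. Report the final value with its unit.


sqrt(2 * 9.81 * 0.698) = sqrt(13.69476) = 3.700643 m/s
P = 89.4 * 9.81 * 3.700643
= 3245.52 W

3245.52 W


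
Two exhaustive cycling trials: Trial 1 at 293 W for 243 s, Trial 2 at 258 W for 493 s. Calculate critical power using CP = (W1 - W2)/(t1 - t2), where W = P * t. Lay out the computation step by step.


W1 = 293 * 243 = 71199 J
W2 = 258 * 493 = 127194 J
CP = (71199 - 127194) / (243 - 493)
= -55995 / -250
= 223.98 W

223.98 W


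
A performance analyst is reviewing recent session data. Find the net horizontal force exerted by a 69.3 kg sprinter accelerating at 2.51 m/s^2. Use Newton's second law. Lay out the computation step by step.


Newton's second law: F = m * a
F = 69.3 * 2.51 = 173.94 N

173.94 N


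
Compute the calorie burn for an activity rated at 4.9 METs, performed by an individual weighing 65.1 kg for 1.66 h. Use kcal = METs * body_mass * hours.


Product of METs and mass = 4.9 * 65.1 = 318.99
Total kcal = 318.99 * 1.66 = 529.52 kcal

529.52 kcal


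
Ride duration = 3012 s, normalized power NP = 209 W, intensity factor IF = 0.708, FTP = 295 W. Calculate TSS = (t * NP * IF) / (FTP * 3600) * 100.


Numerator = 3012 * 209 * 0.708 = 445691.664
Denominator = 295 * 3600 = 1062000
TSS = 445691.664 / 1062000 * 100
= 41.97

41.97 TSS


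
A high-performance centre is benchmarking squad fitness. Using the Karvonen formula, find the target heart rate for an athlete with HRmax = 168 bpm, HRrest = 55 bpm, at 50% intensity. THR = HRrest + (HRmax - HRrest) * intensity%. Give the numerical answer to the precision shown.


HRR = 168 - 55 = 113
THR = 55 + 113 * 0.5
= 55 + 56.5
= 111.5 bpm

111.5 bpm


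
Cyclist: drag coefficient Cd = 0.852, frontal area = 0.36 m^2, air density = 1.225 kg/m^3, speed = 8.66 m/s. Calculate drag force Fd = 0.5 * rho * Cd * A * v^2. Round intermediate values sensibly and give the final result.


v^2 = 8.66^2 = 74.9956
Fd = 0.5 * 1.225 * 0.852 * 0.36 * 74.9956
= 14.089 N

14.089 N


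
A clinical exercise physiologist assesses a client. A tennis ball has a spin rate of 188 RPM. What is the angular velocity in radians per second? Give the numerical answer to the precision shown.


Convert RPM to rad/s: multiply by 2*pi and divide by 60
omega = 188 * 2 * pi / 60
= 19.687 rad/s

19.687 rad/s


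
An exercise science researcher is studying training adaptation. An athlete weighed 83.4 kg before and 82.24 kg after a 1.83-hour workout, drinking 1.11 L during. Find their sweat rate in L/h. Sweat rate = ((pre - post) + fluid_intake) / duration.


Body mass change = 1.16 kg
Total sweat loss = 1.16 + 1.11 = 2.27 L
Rate = 2.27 / 1.83 = 1.24 L/h

1.24 L/h


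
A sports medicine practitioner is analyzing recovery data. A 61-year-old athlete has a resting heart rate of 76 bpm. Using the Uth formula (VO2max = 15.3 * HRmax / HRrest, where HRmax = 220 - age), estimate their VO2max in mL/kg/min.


HRmax = 220 - 61 = 159 bpm
Ratio = HRmax / HRrest = 159 / 76 = 2.0921
VO2max = 15.3 * 2.0921 = 32.01 mL/kg/min

32.01 mL/kg/min


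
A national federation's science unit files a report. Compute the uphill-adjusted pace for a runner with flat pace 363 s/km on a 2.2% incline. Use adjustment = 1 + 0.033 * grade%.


Adjustment factor = 1 + 0.033 * 2.2 = 1.0726
Grade-adjusted pace = 363 * 1.0726 = 389.35 s/km

389.35 s/km


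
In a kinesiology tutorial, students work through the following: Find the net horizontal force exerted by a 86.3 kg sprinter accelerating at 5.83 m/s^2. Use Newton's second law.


Newton's second law: F = m * a
F = 86.3 * 5.83 = 503.13 N

503.13 N


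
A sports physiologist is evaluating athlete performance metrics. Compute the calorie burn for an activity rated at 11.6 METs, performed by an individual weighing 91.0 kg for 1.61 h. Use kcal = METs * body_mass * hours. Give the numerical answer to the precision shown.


Product of METs and mass = 11.6 * 91.0 = 1055.6
Total kcal = 1055.6 * 1.61 = 1699.52 kcal

1699.52 kcal


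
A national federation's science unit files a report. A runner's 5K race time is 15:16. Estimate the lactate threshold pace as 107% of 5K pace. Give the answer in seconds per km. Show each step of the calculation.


Total race time = 15*60 + 16 = 916 seconds
5K pace = 916 / 5 = 183.2 sec/km
LT pace = 183.2 * 1.07 = 196.02 sec/km

196.02 s/km


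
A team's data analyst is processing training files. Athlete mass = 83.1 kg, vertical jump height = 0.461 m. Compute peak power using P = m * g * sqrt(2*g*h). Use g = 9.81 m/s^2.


sqrt(2 * 9.81 * 0.461) = sqrt(9.04482) = 3.007461 m/s
P = 83.1 * 9.81 * 3.007461
= 2451.72 W

2451.72 W


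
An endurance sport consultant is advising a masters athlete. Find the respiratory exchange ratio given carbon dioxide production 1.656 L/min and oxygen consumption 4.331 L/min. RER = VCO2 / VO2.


VCO2 = 1.656 L/min
VO2 = 4.331 L/min
RER = 1.656 / 4.331 = 0.3824

0.3824


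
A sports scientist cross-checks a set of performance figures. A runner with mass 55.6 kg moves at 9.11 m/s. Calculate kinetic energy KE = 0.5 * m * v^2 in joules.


v^2 = 9.11^2 = 82.9921
KE = 0.5 * 55.6 * 82.9921
= 2307.18 J

2307.18 J


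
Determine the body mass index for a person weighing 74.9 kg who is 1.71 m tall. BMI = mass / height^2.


BMI = mass / height^2
= 74.9 / 1.71^2
= 74.9 / 2.9241
= 25.61 kg/m^2

25.61 kg/m^2


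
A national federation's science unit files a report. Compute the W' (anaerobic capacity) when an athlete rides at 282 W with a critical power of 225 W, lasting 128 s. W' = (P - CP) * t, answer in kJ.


Above-CP power = 57 W
Duration = 128 s
W' = 57 * 128 = 7296 J
Convert: 7296 / 1000 = 7.296 kJ

7.296 kJ


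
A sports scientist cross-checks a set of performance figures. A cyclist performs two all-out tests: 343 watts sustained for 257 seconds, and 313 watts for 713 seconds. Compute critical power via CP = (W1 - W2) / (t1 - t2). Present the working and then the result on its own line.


W1 = P1 * t1 = 343 * 257 = 88151 J
W2 = P2 * t2 = 313 * 713 = 223169 J
CP = (88151 - 223169) / (257 - 713)
= 296.09 W

296.09 W


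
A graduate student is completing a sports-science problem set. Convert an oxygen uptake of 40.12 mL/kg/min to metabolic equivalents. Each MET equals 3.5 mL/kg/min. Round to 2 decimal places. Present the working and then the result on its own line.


One MET = 3.5 mL/kg/min
Number of METs = 40.12 / 3.5
= 11.46 METs

11.46 METs


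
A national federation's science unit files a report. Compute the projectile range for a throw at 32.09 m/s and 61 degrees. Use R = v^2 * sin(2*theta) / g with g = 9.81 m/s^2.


Two times the angle = 122 degrees
sin(122) = 0.848048
R = 1029.7681 * 0.848048 / 9.81 = 89.021 m

89.021 m


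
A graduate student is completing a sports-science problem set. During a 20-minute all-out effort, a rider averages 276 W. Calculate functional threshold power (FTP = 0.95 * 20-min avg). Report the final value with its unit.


FTP = 0.95 * 276
= 262.2 W

262.2 W


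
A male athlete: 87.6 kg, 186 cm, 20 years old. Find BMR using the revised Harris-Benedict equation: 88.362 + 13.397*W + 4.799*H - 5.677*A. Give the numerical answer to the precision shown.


Intercept = 88.362
Weight contribution = 13.397 * 87.6 = 1173.5772
Height contribution = 4.799 * 186 = 892.614
Age contribution = 5.677 * 20 = 113.54
BMR = 88.362 + 1173.5772 + 892.614 - 113.54
= 2041.01 kcal/day

2041.01 kcal/day


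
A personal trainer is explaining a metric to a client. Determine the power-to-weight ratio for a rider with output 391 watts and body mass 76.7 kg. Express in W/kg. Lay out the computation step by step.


P/W = 391 / 76.7 = 5.098 W/kg

5.098 W/kg


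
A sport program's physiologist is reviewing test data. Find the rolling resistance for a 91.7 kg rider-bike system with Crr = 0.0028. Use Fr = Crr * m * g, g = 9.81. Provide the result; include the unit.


m * g = 91.7 * 9.81 = 899.577 N
Fr = 0.0028 * 899.577 = 2.519 N

2.519 N


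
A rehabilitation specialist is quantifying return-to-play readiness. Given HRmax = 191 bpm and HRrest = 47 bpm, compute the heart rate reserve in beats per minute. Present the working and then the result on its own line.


Heart rate reserve = maximum HR minus resting HR
HRR = 191 - 47 = 144 bpm

144 bpm


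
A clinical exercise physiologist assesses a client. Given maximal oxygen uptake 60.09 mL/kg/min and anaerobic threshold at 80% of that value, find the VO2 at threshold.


Percentage as decimal = 0.8
VO2 at AT = 60.09 * 0.8 = 48.07 mL/kg/min

48.07 mL/kg/min


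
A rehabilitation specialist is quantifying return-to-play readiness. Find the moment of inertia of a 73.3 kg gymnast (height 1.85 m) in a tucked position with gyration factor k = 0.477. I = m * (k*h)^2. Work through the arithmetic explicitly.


Radius of gyration = 0.477 * 1.85 = 0.88245 m
I = 73.3 * 0.88245^2
= 73.3 * 0.778718
= 57.08 kg*m^2

57.08 kg*m^2


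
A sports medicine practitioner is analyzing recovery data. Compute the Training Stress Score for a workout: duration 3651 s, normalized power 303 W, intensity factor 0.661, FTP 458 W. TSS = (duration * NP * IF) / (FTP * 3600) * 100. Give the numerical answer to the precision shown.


Product = 3651 * 303 * 0.661 = 731233.233
Base = 458 * 3600 = 1648800
TSS = 731233.233 / 1648800 * 100 = 44.35

44.35 TSS


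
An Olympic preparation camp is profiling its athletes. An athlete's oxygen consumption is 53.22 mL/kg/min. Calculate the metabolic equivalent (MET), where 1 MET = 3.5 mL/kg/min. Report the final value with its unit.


MET = VO2 / 3.5
= 53.22 / 3.5
= 15.21 METs

15.21 METs


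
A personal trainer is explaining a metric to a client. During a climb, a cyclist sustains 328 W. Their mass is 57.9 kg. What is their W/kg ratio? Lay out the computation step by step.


Power-to-weight = 328 W / 57.9 kg
= 5.665 W/kg

5.665 W/kg


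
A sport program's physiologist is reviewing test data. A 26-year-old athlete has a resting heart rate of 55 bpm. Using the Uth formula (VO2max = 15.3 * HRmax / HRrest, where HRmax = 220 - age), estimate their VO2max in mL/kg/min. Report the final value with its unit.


HRmax = 220 - 26 = 194 bpm
Ratio = HRmax / HRrest = 194 / 55 = 3.5273
VO2max = 15.3 * 3.5273 = 53.97 mL/kg/min

53.97 mL/kg/min


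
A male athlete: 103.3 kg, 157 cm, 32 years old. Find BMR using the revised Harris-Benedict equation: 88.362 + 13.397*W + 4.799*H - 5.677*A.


Intercept = 88.362
Weight contribution = 13.397 * 103.3 = 1383.9101
Height contribution = 4.799 * 157 = 753.443
Age contribution = 5.677 * 32 = 181.664
BMR = 88.362 + 1383.9101 + 753.443 - 181.664
= 2044.05 kcal/day

2044.05 kcal/day


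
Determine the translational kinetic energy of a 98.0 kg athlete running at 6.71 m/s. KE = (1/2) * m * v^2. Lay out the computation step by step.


KE = 0.5 * m * v^2
= 0.5 * 98.0 * 6.71^2
= 0.5 * 98.0 * 45.0241
= 2206.18 J

2206.18 J


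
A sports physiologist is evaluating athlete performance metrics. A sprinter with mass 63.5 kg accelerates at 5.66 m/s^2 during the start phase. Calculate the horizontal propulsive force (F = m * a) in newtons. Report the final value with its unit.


F = m * a
= 63.5 * 5.66
= 359.41 N

359.41 N


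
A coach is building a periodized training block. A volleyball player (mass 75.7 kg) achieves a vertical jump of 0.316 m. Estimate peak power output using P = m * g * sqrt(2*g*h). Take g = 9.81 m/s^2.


2 * g * h = 2 * 9.81 * 0.316 = 6.19992
sqrt(6.19992) = 2.489964 m/s
P = 75.7 * 9.81 * 2.489964 = 1849.09 W

1849.09 W


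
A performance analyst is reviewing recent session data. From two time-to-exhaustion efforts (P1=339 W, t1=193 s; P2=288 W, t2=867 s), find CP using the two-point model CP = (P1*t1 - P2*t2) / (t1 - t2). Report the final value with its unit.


Work in trial 1 = 65427 J
Work in trial 2 = 249696 J
Delta work = -184269 J
Delta time = -674 s
CP = -184269 / -674 = 273.4 W

273.4 W


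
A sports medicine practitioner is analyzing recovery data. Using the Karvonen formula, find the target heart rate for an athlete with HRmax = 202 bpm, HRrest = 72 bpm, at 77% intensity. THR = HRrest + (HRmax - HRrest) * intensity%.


HRR = 202 - 72 = 130
THR = 72 + 130 * 0.77
= 72 + 100.1
= 172.1 bpm

172.1 bpm


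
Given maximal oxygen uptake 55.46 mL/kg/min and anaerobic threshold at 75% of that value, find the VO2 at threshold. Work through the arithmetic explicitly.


Percentage as decimal = 0.75
VO2 at AT = 55.46 * 0.75 = 41.6 mL/kg/min

41.6 mL/kg/min


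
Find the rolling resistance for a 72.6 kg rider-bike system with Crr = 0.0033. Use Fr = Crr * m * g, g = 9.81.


m * g = 72.6 * 9.81 = 712.206 N
Fr = 0.0033 * 712.206 = 2.35 N

2.35 N


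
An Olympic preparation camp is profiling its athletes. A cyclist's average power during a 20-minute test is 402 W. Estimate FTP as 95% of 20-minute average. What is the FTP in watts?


FTP = 20-min power * 0.95
= 402 * 0.95
= 381.9 W

381.9 W


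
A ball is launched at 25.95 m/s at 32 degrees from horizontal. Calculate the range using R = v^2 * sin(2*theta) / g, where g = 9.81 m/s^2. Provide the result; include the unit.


sin(2 * 32) = sin(64) = 0.898794
v^2 = 25.95^2 = 673.4025
R = 673.4025 * 0.898794 / 9.81
= 61.697 m

61.697 m


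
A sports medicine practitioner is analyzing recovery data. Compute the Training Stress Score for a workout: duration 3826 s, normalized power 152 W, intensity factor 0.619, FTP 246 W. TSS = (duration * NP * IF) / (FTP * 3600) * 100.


Product = 3826 * 152 * 0.619 = 359980.688
Base = 246 * 3600 = 885600
TSS = 359980.688 / 885600 * 100 = 40.65

40.65 TSS


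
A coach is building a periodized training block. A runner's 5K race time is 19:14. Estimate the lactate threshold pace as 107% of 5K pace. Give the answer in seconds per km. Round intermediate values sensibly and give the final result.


Total race time = 19*60 + 14 = 1154 seconds
5K pace = 1154 / 5 = 230.8 sec/km
LT pace = 230.8 * 1.07 = 246.96 sec/km

246.96 s/km


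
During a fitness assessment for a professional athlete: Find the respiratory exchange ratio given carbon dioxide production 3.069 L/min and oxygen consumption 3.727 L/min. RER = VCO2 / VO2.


VCO2 = 3.069 L/min
VO2 = 3.727 L/min
RER = 3.069 / 3.727 = 0.8235

0.8235


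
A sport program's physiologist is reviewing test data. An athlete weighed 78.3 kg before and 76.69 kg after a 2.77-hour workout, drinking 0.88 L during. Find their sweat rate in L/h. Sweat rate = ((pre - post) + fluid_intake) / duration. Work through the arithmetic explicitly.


Body mass change = 1.61 kg
Total sweat loss = 1.61 + 0.88 = 2.49 L
Rate = 2.49 / 2.77 = 0.899 L/h

0.899 L/h


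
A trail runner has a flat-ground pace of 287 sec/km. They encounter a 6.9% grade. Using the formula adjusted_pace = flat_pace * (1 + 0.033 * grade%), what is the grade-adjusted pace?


Grade factor = 1 + 0.033 * 6.9 = 1.2277
Adjusted = 287 * 1.2277 = 352.35 sec/km

352.35 s/km


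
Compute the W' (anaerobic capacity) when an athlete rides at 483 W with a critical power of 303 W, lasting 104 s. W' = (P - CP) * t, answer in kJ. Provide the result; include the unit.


Above-CP power = 180 W
Duration = 104 s
W' = 180 * 104 = 18720 J
Convert: 18720 / 1000 = 18.72 kJ

18.72 kJ


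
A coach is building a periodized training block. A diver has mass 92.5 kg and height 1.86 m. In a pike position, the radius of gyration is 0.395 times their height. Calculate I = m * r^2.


r = 0.395 * 1.86 = 0.7347 m
I = m * r^2 = 92.5 * 0.539784 = 49.93 kg*m^2

49.93 kg*m^2


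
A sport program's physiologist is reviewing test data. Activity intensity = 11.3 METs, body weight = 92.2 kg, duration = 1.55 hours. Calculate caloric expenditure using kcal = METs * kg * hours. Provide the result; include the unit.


kcal = 11.3 * 92.2 * 1.55
= 1041.86 * 1.55
= 1614.88 kcal

1614.88 kcal


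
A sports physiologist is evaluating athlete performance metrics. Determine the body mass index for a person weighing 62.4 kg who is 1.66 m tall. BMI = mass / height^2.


BMI = mass / height^2
= 62.4 / 1.66^2
= 62.4 / 2.7556
= 22.64 kg/m^2

22.64 kg/m^2


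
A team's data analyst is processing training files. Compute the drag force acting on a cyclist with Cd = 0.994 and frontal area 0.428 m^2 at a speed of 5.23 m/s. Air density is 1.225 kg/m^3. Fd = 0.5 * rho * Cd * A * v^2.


Step 1: v^2 = 27.3529
Step 2: Fd = 0.5 * 1.225 * 0.994 * 0.428 * 27.3529
= 7.128 N

7.128 N


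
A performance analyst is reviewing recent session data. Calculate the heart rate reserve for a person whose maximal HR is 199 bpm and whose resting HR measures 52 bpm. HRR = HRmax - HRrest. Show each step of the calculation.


HRmax = 199 bpm
HRrest = 52 bpm
HRR = 199 - 52 = 147 bpm

147 bpm


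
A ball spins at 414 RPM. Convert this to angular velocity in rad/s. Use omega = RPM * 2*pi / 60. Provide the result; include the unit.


omega = 414 * 2 * pi / 60
= 414 * 6.28318531 / 60
= 2601.239 / 60
= 43.354 rad/s

43.354 rad/s


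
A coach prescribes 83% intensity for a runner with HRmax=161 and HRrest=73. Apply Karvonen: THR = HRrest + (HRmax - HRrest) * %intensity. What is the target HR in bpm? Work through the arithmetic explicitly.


Heart rate reserve = 161 - 73 = 88
Intensity fraction = 83 / 100 = 0.83
THR = 73 + 88 * 0.83 = 146.04 bpm

146.04 bpm


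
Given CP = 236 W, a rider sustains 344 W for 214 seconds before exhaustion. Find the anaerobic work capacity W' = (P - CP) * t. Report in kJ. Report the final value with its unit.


Excess power = 344 - 236 = 108 W
Work above CP = 108 * 214 = 23112 J
W' = 23.112 kJ

23.112 kJ


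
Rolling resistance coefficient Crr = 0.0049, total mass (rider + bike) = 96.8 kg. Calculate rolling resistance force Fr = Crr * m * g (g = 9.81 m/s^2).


Fr = Crr * m * g
= 0.0049 * 96.8 * 9.81
= 4.653 N

4.653 N


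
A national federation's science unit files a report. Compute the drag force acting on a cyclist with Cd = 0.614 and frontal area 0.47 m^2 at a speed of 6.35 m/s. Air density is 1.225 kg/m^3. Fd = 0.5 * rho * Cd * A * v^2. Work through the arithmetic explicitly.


Step 1: v^2 = 40.3225
Step 2: Fd = 0.5 * 1.225 * 0.614 * 0.47 * 40.3225
= 7.127 N

7.127 N


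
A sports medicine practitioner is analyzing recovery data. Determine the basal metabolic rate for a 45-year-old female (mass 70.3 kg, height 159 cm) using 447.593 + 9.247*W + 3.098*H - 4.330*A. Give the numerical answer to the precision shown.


BMR = 447.593 + 9.247*70.3 + 3.098*159 - 4.330*45
= 1395.39 kcal/day

1395.39 kcal/day


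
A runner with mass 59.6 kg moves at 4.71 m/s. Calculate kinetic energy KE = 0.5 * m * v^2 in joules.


v^2 = 4.71^2 = 22.1841
KE = 0.5 * 59.6 * 22.1841
= 661.09 J

661.09 J


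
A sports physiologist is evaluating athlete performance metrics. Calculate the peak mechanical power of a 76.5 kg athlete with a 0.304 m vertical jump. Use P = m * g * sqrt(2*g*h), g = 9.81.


First, sqrt(2gh) = sqrt(2 * 9.81 * 0.304)
= sqrt(5.96448) = 2.442228 m/s
Power = 76.5 * 9.81 * 2.442228 = 1832.81 W

1832.81 W


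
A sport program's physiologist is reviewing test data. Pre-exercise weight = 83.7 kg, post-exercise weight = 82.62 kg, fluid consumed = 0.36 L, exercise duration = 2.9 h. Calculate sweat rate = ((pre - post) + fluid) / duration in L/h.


Weight loss = 83.7 - 82.62 = 1.08 kg (approx L)
Total sweat = 1.08 + 0.36 = 1.44 L
Sweat rate = 1.44 / 2.9 = 0.497 L/h

0.497 L/h


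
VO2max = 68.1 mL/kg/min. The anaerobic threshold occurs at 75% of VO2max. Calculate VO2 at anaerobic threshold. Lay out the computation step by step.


AT fraction = 75 / 100 = 0.75
AT VO2 = 68.1 * 0.75
= 51.08 mL/kg/min

51.08 mL/kg/min


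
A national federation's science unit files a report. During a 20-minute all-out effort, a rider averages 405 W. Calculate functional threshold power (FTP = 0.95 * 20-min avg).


FTP = 0.95 * 405
= 384.75 W

384.75 W


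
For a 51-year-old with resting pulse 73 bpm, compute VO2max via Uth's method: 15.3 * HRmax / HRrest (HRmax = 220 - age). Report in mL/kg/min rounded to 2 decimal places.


Step 1: HRmax = 220 - 51 = 169 bpm
Step 2: Ratio = 169 / 73 = 2.3151
Step 3: VO2max = 15.3 * 2.3151 = 35.42 mL/kg/min

35.42 mL/kg/min


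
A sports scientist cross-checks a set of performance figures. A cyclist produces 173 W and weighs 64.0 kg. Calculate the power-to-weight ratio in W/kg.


P/W = power / mass
= 173 / 64.0
= 2.703 W/kg

2.703 W/kg


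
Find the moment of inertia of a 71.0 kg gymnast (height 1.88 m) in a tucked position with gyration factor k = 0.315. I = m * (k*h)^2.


Radius of gyration = 0.315 * 1.88 = 0.5922 m
I = 71.0 * 0.5922^2
= 71.0 * 0.350701
= 24.9 kg*m^2

24.9 kg*m^2


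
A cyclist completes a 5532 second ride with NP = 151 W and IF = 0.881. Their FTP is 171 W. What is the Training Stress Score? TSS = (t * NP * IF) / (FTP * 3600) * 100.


t * NP * IF = 5532 * 151 * 0.881 = 735927.492
FTP * 3600 = 615600
TSS = (735927.492 / 615600) * 100 = 119.55

119.55 TSS


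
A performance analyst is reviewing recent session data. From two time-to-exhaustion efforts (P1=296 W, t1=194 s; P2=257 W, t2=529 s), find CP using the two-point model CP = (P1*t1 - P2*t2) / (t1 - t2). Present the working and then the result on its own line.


Work in trial 1 = 57424 J
Work in trial 2 = 135953 J
Delta work = -78529 J
Delta time = -335 s
CP = -78529 / -335 = 234.41 W

234.41 W


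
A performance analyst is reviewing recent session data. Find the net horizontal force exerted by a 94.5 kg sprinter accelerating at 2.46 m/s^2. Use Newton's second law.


Newton's second law: F = m * a
F = 94.5 * 2.46 = 232.47 N

232.47 N


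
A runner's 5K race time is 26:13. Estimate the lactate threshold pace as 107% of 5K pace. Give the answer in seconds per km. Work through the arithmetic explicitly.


Total race time = 26*60 + 13 = 1573 seconds
5K pace = 1573 / 5 = 314.6 sec/km
LT pace = 314.6 * 1.07 = 336.62 sec/km

336.62 s/km


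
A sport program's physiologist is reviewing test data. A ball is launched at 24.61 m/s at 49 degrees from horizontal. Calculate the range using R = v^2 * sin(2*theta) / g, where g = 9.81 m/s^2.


sin(2 * 49) = sin(98) = 0.990268
v^2 = 24.61^2 = 605.6521
R = 605.6521 * 0.990268 / 9.81
= 61.137 m

61.137 m


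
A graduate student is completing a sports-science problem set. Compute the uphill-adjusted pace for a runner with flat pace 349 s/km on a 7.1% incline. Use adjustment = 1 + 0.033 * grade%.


Adjustment factor = 1 + 0.033 * 7.1 = 1.2343
Grade-adjusted pace = 349 * 1.2343 = 430.77 s/km

430.77 s/km


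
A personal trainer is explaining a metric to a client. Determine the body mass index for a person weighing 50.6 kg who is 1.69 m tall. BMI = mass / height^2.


BMI = mass / height^2
= 50.6 / 1.69^2
= 50.6 / 2.8561
= 17.72 kg/m^2

17.72 kg/m^2


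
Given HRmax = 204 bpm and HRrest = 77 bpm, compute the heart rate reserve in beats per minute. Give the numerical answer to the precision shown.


Heart rate reserve = maximum HR minus resting HR
HRR = 204 - 77 = 127 bpm

127 bpm


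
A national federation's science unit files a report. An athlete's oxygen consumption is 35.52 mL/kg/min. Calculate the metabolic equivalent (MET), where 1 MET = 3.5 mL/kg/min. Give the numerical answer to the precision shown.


MET = VO2 / 3.5
= 35.52 / 3.5
= 10.15 METs

10.15 METs


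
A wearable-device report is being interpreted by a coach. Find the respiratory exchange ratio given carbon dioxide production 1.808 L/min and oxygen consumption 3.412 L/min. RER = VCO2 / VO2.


VCO2 = 1.808 L/min
VO2 = 3.412 L/min
RER = 1.808 / 3.412 = 0.5299

0.5299


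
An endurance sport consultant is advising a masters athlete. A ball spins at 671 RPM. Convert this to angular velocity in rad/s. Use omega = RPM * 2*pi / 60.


omega = 671 * 2 * pi / 60
= 671 * 6.28318531 / 60
= 4216.017 / 60
= 70.267 rad/s

70.267 rad/s


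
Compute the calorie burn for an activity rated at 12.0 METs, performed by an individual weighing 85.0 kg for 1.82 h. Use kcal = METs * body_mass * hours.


Product of METs and mass = 12.0 * 85.0 = 1020.0
Total kcal = 1020.0 * 1.82 = 1856.4 kcal

1856.4 kcal


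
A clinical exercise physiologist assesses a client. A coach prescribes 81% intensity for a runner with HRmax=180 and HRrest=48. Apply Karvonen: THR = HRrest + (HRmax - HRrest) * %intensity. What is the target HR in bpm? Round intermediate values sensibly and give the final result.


Heart rate reserve = 180 - 48 = 132
Intensity fraction = 81 / 100 = 0.81
THR = 48 + 132 * 0.81 = 154.92 bpm

154.92 bpm


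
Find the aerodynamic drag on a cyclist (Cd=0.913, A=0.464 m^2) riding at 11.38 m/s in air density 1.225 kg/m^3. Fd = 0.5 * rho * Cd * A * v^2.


Fd = 0.5 * 1.225 * 0.913 * 0.464 * 11.38^2
= 0.5 * 1.225 * 0.913 * 0.464 * 129.5044
= 33.603 N

33.603 N


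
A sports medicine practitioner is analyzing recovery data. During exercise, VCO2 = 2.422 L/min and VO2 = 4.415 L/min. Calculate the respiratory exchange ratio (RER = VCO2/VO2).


RER = VCO2 / VO2
= 2.422 / 4.415
= 0.5486

0.5486


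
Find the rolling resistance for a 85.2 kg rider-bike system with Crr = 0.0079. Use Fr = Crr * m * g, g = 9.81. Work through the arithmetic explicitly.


m * g = 85.2 * 9.81 = 835.812 N
Fr = 0.0079 * 835.812 = 6.603 N

6.603 N


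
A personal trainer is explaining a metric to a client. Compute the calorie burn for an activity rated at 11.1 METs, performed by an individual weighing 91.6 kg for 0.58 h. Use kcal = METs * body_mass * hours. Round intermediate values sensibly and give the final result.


Product of METs and mass = 11.1 * 91.6 = 1016.76
Total kcal = 1016.76 * 0.58 = 589.72 kcal

589.72 kcal


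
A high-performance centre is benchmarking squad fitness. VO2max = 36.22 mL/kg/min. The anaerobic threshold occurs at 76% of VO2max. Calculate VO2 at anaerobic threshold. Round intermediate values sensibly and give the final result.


AT fraction = 76 / 100 = 0.76
AT VO2 = 36.22 * 0.76
= 27.53 mL/kg/min

27.53 mL/kg/min


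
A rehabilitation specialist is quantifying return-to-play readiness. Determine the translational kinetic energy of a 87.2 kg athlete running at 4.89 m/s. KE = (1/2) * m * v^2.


KE = 0.5 * m * v^2
= 0.5 * 87.2 * 4.89^2
= 0.5 * 87.2 * 23.9121
= 1042.57 J

1042.57 J


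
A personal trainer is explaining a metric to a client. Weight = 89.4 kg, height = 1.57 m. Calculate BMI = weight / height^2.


height^2 = 1.57^2 = 2.4649
BMI = 89.4 / 2.4649 = 36.27 kg/m^2

36.27 kg/m^2


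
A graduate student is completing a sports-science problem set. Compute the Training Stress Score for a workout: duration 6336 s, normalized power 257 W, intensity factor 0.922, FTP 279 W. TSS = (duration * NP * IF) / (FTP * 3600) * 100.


Product = 6336 * 257 * 0.922 = 1501340.544
Base = 279 * 3600 = 1004400
TSS = 1501340.544 / 1004400 * 100 = 149.48

149.48 TSS


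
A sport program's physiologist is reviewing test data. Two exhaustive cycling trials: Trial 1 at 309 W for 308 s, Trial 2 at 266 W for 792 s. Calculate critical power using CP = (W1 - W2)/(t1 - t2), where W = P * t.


W1 = 309 * 308 = 95172 J
W2 = 266 * 792 = 210672 J
CP = (95172 - 210672) / (308 - 792)
= -115500 / -484
= 238.64 W

238.64 W


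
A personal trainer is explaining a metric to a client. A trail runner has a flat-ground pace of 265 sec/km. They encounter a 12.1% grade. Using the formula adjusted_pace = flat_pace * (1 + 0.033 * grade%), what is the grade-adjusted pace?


Grade factor = 1 + 0.033 * 12.1 = 1.3993
Adjusted = 265 * 1.3993 = 370.81 sec/km

370.81 s/km


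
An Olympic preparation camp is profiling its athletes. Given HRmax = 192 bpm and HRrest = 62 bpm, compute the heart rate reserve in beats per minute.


Heart rate reserve = maximum HR minus resting HR
HRR = 192 - 62 = 130 bpm

130 bpm


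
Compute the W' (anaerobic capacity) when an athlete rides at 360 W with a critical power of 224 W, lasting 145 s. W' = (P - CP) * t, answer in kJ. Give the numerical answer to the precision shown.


Above-CP power = 136 W
Duration = 145 s
W' = 136 * 145 = 19720 J
Convert: 19720 / 1000 = 19.72 kJ

19.72 kJ


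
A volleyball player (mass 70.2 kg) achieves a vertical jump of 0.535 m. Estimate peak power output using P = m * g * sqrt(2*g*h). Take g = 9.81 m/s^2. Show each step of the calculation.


2 * g * h = 2 * 9.81 * 0.535 = 10.4967
sqrt(10.4967) = 3.239861 m/s
P = 70.2 * 9.81 * 3.239861 = 2231.17 W

2231.17 W


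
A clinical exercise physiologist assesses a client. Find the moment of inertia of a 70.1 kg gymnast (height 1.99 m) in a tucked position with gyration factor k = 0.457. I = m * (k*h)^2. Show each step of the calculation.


Radius of gyration = 0.457 * 1.99 = 0.90943 m
I = 70.1 * 0.90943^2
= 70.1 * 0.827063
= 57.977 kg*m^2

57.977 kg*m^2


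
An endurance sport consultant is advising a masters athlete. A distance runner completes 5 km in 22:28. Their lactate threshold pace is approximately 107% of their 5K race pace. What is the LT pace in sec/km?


Convert to seconds: 22 min 28 s = 1348 s
Pace per km = 1348 / 5 = 269.6 s/km
LT pace = 269.6 * 1.07 = 288.47 s/km

288.47 s/km


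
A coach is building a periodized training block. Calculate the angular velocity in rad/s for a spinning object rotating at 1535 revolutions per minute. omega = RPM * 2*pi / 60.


omega = RPM * 2*pi / 60
= 1535 * 6.28318531 / 60
= 160.745 rad/s

160.745 rad/s


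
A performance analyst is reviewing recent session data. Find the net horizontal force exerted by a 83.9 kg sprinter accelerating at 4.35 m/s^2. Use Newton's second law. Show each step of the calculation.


Newton's second law: F = m * a
F = 83.9 * 4.35 = 364.97 N

364.97 N


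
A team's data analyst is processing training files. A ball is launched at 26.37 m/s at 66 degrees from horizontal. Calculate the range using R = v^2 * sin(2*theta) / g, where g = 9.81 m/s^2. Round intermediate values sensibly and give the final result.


sin(2 * 66) = sin(132) = 0.743145
v^2 = 26.37^2 = 695.3769
R = 695.3769 * 0.743145 / 9.81
= 52.677 m

52.677 m


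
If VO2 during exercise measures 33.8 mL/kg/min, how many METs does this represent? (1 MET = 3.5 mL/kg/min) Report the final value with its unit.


METs = VO2 / 3.5 = 33.8 / 3.5 = 9.66

9.66 METs


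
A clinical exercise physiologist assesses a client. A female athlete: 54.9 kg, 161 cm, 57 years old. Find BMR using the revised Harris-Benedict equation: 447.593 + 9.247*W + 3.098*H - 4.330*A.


Intercept = 447.593
Weight contribution = 9.247 * 54.9 = 507.6603
Height contribution = 3.098 * 161 = 498.778
Age contribution = 4.33 * 57 = 246.81
BMR = 447.593 + 507.6603 + 498.778 - 246.81
= 1207.22 kcal/day

1207.22 kcal/day


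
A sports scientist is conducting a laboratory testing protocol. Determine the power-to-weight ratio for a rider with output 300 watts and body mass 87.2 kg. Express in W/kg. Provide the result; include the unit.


P/W = 300 / 87.2 = 3.44 W/kg

3.44 W/kg


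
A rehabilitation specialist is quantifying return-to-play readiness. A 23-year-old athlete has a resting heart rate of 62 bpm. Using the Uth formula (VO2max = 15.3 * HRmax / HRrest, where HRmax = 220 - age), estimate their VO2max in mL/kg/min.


HRmax = 220 - 23 = 197 bpm
Ratio = HRmax / HRrest = 197 / 62 = 3.1774
VO2max = 15.3 * 3.1774 = 48.61 mL/kg/min

48.61 mL/kg/min


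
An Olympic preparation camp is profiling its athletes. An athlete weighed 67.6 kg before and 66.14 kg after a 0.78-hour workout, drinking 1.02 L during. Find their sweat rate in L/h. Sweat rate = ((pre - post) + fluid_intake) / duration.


Body mass change = 1.46 kg
Total sweat loss = 1.46 + 1.02 = 2.48 L
Rate = 2.48 / 0.78 = 3.179 L/h

3.179 L/h


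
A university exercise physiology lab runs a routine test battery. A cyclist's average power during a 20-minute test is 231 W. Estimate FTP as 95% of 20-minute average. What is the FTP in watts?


FTP = 20-min power * 0.95
= 231 * 0.95
= 219.45 W

219.45 W
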